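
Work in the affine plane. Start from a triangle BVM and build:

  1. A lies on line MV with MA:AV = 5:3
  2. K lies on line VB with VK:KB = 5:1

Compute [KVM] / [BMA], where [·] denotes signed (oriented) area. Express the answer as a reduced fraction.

Set B = (0, 0), V = (1, 0), M = (0, 1); any affine frame gives the same invariant.
1. A lies on line MV with MA:AV = 5:3 ⇒ A = (5/8, 3/8)
2. K lies on line VB with VK:KB = 5:1 ⇒ K = (1/6, 0)
2·[KVM] = 5/6, 2·[BMA] = -5/8
[KVM]:[BMA] = 5/6:-5/8 = -4/3

[KVM]:[BMA] = -4/3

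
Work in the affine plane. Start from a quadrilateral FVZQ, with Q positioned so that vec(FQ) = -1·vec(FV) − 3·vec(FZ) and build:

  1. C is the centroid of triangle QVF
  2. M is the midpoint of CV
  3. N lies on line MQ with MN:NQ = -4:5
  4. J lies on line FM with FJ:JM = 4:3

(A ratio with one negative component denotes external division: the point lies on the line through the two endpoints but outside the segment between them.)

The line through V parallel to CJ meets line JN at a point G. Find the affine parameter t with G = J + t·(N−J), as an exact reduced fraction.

Assign F = (0, 0), V = (1, 0), Z = (0, 1), Q = (-1, -3) — the answer is frame-independent, so this choice is without loss of generality.
1. C is the centroid of triangle QVF ⇒ C = (0, -1)
2. M is the midpoint of CV ⇒ M = (1/2, -1/2)
3. N lies on line MQ with MN:NQ = -4:5 ⇒ N = (13/2, 19/2)
4. J lies on line FM with FJ:JM = 4:3 ⇒ J = (2/7, -2/7)
through V parallel to CJ: direction (2/7, 5/7); meets JN at G = (307/161, 365/161)
G = J + t·(N−J) with t = 6/23

t = 6/23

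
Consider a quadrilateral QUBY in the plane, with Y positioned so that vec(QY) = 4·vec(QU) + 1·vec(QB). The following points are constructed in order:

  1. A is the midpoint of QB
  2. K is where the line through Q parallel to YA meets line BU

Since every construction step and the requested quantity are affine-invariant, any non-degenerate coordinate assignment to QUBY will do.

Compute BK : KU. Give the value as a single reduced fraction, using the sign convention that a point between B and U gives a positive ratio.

BK:KU = 8

Work in coordinates with Q = (0, 0), U = (1, 0), B = (0, 1), Y = (4, 1).
1. A is the midpoint of QB ⇒ A = (0, 1/2)
2. K is where the line through Q parallel to YA meets line BU ⇒ K = (8/9, 1/9)
K = B + t·(U−B) with t = 8/9, so BK:KU = t:(1−t) = 8/9:1/9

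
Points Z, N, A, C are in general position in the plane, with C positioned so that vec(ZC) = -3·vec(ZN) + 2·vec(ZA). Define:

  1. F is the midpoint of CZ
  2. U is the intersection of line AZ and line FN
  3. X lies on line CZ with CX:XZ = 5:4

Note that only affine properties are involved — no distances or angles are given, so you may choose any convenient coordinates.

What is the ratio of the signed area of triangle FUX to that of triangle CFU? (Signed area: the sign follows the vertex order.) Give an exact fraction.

Work in coordinates with Z = (0, 0), N = (1, 0), A = (0, 1), C = (-3, 2).
1. F is the midpoint of CZ ⇒ F = (-3/2, 1)
2. U is the intersection of line AZ and line FN ⇒ U = (0, 2/5)
3. X lies on line CZ with CX:XZ = 5:4 ⇒ X = (-4/3, 8/9)
2·[FUX] = -1/15, 2·[CFU] = 3/5
[FUX]:[CFU] = -1/15:3/5 = -1/9

[FUX]:[CFU] = -1/9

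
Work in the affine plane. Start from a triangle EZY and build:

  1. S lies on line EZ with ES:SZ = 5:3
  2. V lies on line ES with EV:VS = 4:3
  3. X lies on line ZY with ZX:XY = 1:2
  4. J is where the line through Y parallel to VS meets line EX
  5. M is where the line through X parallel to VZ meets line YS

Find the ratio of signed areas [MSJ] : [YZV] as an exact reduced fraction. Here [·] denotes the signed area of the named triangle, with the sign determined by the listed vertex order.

[MSJ]:[YZV] = -28/27

Assign E = (0, 0), Z = (1, 0), Y = (0, 1) — the answer is frame-independent, so this choice is without loss of generality.
1. S lies on line EZ with ES:SZ = 5:3 ⇒ S = (5/8, 0)
2. V lies on line ES with EV:VS = 4:3 ⇒ V = (5/14, 0)
3. X lies on line ZY with ZX:XY = 1:2 ⇒ X = (2/3, 1/3)
4. J is where the line through Y parallel to VS meets line EX ⇒ J = (2, 1)
5. M is where the line through X parallel to VZ meets line YS ⇒ M = (5/12, 1/3)
2·[MSJ] = 2/3, 2·[YZV] = -9/14
[MSJ]:[YZV] = 2/3:-9/14 = -28/27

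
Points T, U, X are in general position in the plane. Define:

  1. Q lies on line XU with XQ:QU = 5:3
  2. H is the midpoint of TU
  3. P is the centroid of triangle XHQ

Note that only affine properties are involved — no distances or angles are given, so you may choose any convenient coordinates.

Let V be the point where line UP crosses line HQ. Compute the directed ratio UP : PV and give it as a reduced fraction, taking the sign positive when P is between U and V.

UP:PV = -14/5

Set T = (0, 0), U = (1, 0), X = (0, 1); any affine frame gives the same invariant.
1. Q lies on line XU with XQ:QU = 5:3 ⇒ Q = (5/8, 3/8)
2. H is the midpoint of TU ⇒ H = (1/2, 0)
3. P is the centroid of triangle XHQ ⇒ P = (3/8, 11/24)
line UP meets HQ at V = (67/112, 33/112)
P = U + t·(V−U) with t = 14/9, so UP:PV = 14/9:-5/9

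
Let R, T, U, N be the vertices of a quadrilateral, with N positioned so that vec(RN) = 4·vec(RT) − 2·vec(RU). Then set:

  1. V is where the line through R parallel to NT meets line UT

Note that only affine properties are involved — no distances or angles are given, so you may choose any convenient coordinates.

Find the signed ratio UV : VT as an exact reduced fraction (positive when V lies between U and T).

UV:VT = -3/2

Work in coordinates with R = (0, 0), T = (1, 0), U = (0, 1), N = (4, -2).
1. V is where the line through R parallel to NT meets line UT ⇒ V = (3, -2)
V = U + t·(T−U) with t = 3, so UV:VT = t:(1−t) = 3:-2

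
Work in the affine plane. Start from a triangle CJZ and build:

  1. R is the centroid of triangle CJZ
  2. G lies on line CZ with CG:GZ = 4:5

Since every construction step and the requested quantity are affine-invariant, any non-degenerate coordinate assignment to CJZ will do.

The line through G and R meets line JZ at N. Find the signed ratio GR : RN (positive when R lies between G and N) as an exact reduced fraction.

GR:RN = 2/3

Assign C = (0, 0), J = (1, 0), Z = (0, 1) — the answer is frame-independent, so this choice is without loss of generality.
1. R is the centroid of triangle CJZ ⇒ R = (1/3, 1/3)
2. G lies on line CZ with CG:GZ = 4:5 ⇒ G = (0, 4/9)
line GR meets JZ at N = (5/6, 1/6)
R = G + t·(N−G) with t = 2/5, so GR:RN = 2/5:3/5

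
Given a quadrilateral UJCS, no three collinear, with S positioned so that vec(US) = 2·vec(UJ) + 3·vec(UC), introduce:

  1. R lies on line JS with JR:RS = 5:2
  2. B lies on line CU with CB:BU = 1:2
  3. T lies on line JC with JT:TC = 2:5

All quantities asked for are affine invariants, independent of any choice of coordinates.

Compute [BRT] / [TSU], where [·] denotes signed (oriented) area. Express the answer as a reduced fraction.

[BRT]:[TSU] = -251/231

Assign U = (0, 0), J = (1, 0), C = (0, 1), S = (2, 3) — the answer is frame-independent, so this choice is without loss of generality.
1. R lies on line JS with JR:RS = 5:2 ⇒ R = (12/7, 15/7)
2. B lies on line CU with CB:BU = 1:2 ⇒ B = (0, 2/3)
3. T lies on line JC with JT:TC = 2:5 ⇒ T = (5/7, 2/7)
2·[BRT] = -251/147, 2·[TSU] = 11/7
[BRT]:[TSU] = -251/147:11/7 = -251/231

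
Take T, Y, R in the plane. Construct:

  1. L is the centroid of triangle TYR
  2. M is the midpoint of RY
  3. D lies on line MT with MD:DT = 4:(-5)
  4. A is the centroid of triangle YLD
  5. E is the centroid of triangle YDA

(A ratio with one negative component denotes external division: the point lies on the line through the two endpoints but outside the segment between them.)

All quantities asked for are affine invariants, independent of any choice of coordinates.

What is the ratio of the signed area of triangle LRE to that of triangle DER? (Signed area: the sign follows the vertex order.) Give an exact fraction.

Choose coordinates T = (0, 0), Y = (1, 0), R = (0, 1).
1. L is the centroid of triangle TYR ⇒ L = (1/3, 1/3)
2. M is the midpoint of RY ⇒ M = (1/2, 1/2)
3. D lies on line MT with MD:DT = 4:(-5) ⇒ D = (5/2, 5/2)
4. A is the centroid of triangle YLD ⇒ A = (23/18, 17/18)
5. E is the centroid of triangle YDA ⇒ E = (43/27, 31/27)
2·[LRE] = -10/9, 2·[DER] = -109/54
[LRE]:[DER] = -10/9:-109/54 = 60/109

[LRE]:[DER] = 60/109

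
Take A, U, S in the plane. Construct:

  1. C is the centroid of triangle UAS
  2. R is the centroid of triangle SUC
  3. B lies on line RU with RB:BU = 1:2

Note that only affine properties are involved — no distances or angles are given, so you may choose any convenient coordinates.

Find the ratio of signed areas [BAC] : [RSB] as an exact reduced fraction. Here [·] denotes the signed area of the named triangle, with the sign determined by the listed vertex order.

Work in coordinates with A = (0, 0), U = (1, 0), S = (0, 1).
1. C is the centroid of triangle UAS ⇒ C = (1/3, 1/3)
2. R is the centroid of triangle SUC ⇒ R = (4/9, 4/9)
3. B lies on line RU with RB:BU = 1:2 ⇒ B = (17/27, 8/27)
2·[BAC] = -1/9, 2·[RSB] = -1/27
[BAC]:[RSB] = -1/9:-1/27 = 3

[BAC]:[RSB] = 3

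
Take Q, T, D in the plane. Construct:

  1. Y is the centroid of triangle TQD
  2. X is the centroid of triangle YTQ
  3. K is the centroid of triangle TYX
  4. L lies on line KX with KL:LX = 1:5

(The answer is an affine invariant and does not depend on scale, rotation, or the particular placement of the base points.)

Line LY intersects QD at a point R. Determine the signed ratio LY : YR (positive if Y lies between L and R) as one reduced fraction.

LY:YR = 19/27

Work in coordinates with Q = (0, 0), T = (1, 0), D = (0, 1).
1. Y is the centroid of triangle TQD ⇒ Y = (1/3, 1/3)
2. X is the centroid of triangle YTQ ⇒ X = (4/9, 1/9)
3. K is the centroid of triangle TYX ⇒ K = (16/27, 4/27)
4. L lies on line KX with KL:LX = 1:5 ⇒ L = (46/81, 23/162)
line LY meets QD at R = (0, 23/38)
Y = L + t·(R−L) with t = 19/46, so LY:YR = 19/46:27/46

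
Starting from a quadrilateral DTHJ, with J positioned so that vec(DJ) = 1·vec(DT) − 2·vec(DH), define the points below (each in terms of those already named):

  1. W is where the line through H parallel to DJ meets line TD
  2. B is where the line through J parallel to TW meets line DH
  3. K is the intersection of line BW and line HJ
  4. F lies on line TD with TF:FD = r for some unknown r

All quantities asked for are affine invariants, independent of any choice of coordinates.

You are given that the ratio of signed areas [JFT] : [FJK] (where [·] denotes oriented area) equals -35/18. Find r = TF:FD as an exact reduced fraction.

r = -5/2

Choose coordinates D = (0, 0), T = (1, 0), H = (0, 1), J = (1, -2).
1. W is where the line through H parallel to DJ meets line TD ⇒ W = (1/2, 0)
2. B is where the line through J parallel to TW meets line DH ⇒ B = (0, -2)
3. K is the intersection of line BW and line HJ ⇒ K = (3/7, -2/7)
4. With TF:FD = r, write λ = r/(r+1) so F = T + λ·(D−T); F is affine-linear in λ
Every point depending on F is an affine combination of F and λ-independent points, so each such coordinate is linear in λ; the λ² term in each signed area is a multiple of (D−T)×(D−T) = 0, so 2·[JFT] and 2·[FJK] are each linear in λ. Evaluating at λ=0 and λ=1:
  2·[JFT] = -2·λ,   2·[FJK] = 12/7·λ − 8/7
So [JFT]:[FJK] = (-2·λ) / (12/7·λ − 8/7). Setting this equal to -35/18:
  -2·λ = -35/18·(12/7·λ − 8/7)  ⇒  λ = 5/3
Then r = λ/(1−λ) = (5/3)/(-2/3) = -5/2. Check: with r = -5/2, F = (-2/3, 0) and [JFT]:[FJK] = -35/18 as required.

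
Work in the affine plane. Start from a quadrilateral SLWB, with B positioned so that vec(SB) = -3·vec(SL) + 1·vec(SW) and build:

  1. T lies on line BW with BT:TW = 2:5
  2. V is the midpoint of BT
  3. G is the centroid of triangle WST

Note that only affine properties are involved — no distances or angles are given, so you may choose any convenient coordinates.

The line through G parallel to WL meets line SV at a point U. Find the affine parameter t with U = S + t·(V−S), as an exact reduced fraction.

Choose coordinates S = (0, 0), L = (1, 0), W = (0, 1), B = (-3, 1).
1. T lies on line BW with BT:TW = 2:5 ⇒ T = (-15/7, 1)
2. V is the midpoint of BT ⇒ V = (-18/7, 1)
3. G is the centroid of triangle WST ⇒ G = (-5/7, 2/3)
through G parallel to WL: direction (1, -1); meets SV at U = (-6/77, 1/33)
U = S + t·(V−S) with t = 1/33

t = 1/33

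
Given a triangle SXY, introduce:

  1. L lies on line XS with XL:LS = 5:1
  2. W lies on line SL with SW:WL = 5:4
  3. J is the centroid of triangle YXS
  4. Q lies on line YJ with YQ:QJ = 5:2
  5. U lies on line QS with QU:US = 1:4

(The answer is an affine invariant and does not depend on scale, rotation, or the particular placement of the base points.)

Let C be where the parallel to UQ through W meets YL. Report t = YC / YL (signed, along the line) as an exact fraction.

t = 325/369

Assign S = (0, 0), X = (1, 0), Y = (0, 1) — the answer is frame-independent, so this choice is without loss of generality.
1. L lies on line XS with XL:LS = 5:1 ⇒ L = (1/6, 0)
2. W lies on line SL with SW:WL = 5:4 ⇒ W = (5/54, 0)
3. J is the centroid of triangle YXS ⇒ J = (1/3, 1/3)
4. Q lies on line YJ with YQ:QJ = 5:2 ⇒ Q = (5/21, 11/21)
5. U lies on line QS with QU:US = 1:4 ⇒ U = (4/21, 44/105)
through W parallel to UQ: direction (1/21, 11/105); meets YL at C = (325/2214, 44/369)
C = Y + t·(L−Y) with t = 325/369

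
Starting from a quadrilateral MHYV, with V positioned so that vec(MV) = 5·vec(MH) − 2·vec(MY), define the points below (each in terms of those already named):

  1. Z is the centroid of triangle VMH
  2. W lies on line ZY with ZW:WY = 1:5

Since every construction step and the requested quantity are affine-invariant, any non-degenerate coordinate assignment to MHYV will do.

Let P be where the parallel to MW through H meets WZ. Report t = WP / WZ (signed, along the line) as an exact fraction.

t = -7/6

Work in coordinates with M = (0, 0), H = (1, 0), Y = (0, 1), V = (5, -2).
1. Z is the centroid of triangle VMH ⇒ Z = (2, -2/3)
2. W lies on line ZY with ZW:WY = 1:5 ⇒ W = (5/3, -7/18)
through H parallel to MW: direction (5/3, -7/18); meets WZ at P = (23/18, -7/108)
P = W + t·(Z−W) with t = -7/6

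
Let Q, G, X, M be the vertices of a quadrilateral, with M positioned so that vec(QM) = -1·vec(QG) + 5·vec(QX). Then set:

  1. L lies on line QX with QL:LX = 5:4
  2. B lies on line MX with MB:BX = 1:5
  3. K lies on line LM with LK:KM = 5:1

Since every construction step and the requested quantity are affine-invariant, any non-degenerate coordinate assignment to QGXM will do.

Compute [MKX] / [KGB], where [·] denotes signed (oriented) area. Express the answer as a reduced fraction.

Set Q = (0, 0), G = (1, 0), X = (0, 1), M = (-1, 5); any affine frame gives the same invariant.
1. L lies on line QX with QL:LX = 5:4 ⇒ L = (0, 5/9)
2. B lies on line MX with MB:BX = 1:5 ⇒ B = (-5/6, 13/3)
3. K lies on line LM with LK:KM = 5:1 ⇒ K = (-5/6, 115/27)
2·[MKX] = 2/27, 2·[KGB] = 11/81
[MKX]:[KGB] = 2/27:11/81 = 6/11

[MKX]:[KGB] = 6/11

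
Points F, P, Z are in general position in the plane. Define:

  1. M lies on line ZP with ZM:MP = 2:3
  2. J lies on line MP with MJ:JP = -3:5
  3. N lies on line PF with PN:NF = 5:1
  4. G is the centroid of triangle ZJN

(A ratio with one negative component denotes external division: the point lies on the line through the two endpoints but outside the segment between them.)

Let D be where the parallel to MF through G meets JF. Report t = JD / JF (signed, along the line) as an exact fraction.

Assign F = (0, 0), P = (1, 0), Z = (0, 1) — the answer is frame-independent, so this choice is without loss of generality.
1. M lies on line ZP with ZM:MP = 2:3 ⇒ M = (2/5, 3/5)
2. J lies on line MP with MJ:JP = -3:5 ⇒ J = (-1/2, 3/2)
3. N lies on line PF with PN:NF = 5:1 ⇒ N = (1/6, 0)
4. G is the centroid of triangle ZJN ⇒ G = (-1/9, 5/6)
through G parallel to MF: direction (-2/5, -3/5); meets JF at D = (-2/9, 2/3)
D = J + t·(F−J) with t = 5/9

t = 5/9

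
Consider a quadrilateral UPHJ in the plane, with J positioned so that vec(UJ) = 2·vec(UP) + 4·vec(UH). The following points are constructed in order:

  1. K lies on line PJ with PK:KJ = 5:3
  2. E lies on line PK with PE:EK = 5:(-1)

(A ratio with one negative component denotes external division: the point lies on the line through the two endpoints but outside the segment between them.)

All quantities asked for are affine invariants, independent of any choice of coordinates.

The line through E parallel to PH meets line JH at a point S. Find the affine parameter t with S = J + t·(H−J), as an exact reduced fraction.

Assign U = (0, 0), P = (1, 0), H = (0, 1), J = (2, 4) — the answer is frame-independent, so this choice is without loss of generality.
1. K lies on line PJ with PK:KJ = 5:3 ⇒ K = (13/8, 5/2)
2. E lies on line PK with PE:EK = 5:(-1) ⇒ E = (57/32, 25/8)
through E parallel to PH: direction (-1, 1); meets JH at S = (25/16, 107/32)
S = J + t·(H−J) with t = 7/32

t = 7/32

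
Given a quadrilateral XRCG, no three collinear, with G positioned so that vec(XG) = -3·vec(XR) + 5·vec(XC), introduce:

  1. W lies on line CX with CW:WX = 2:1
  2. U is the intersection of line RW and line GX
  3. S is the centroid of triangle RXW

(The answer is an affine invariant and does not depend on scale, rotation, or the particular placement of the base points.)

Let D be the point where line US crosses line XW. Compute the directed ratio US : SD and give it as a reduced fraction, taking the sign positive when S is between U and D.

US:SD = -7/4

Assign X = (0, 0), R = (1, 0), C = (0, 1), G = (-3, 5) — the answer is frame-independent, so this choice is without loss of generality.
1. W lies on line CX with CW:WX = 2:1 ⇒ W = (0, 1/3)
2. U is the intersection of line RW and line GX ⇒ U = (-1/4, 5/12)
3. S is the centroid of triangle RXW ⇒ S = (1/3, 1/9)
line US meets XW at D = (0, 2/7)
S = U + t·(D−U) with t = 7/3, so US:SD = 7/3:-4/3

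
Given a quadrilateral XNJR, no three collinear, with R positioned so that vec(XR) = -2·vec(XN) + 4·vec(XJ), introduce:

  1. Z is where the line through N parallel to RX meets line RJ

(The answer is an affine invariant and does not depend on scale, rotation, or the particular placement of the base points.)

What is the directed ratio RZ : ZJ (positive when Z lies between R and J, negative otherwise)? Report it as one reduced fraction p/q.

Work in coordinates with X = (0, 0), N = (1, 0), J = (0, 1), R = (-2, 4).
1. Z is where the line through N parallel to RX meets line RJ ⇒ Z = (2, -2)
Z = R + t·(J−R) with t = 2, so RZ:ZJ = t:(1−t) = 2:-1

RZ:ZJ = -2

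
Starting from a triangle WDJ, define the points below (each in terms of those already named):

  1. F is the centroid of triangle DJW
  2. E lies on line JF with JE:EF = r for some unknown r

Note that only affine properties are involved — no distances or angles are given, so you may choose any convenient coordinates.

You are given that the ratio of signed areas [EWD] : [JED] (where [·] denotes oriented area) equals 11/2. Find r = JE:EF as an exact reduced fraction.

Choose coordinates W = (0, 0), D = (1, 0), J = (0, 1).
1. F is the centroid of triangle DJW ⇒ F = (1/3, 1/3)
2. With JE:EF = r, write λ = r/(r+1) so E = J + λ·(F−J); E is affine-linear in λ
Every point depending on E is an affine combination of E and λ-independent points, so each such coordinate is linear in λ; the λ² term in each signed area is a multiple of (F−J)×(F−J) = 0, so 2·[EWD] and 2·[JED] are each linear in λ. Evaluating at λ=0 and λ=1:
  2·[EWD] = -2/3·λ + 1,   2·[JED] = 1/3·λ
So [EWD]:[JED] = (-2/3·λ + 1) / (1/3·λ). Setting this equal to 11/2:
  -2/3·λ + 1 = 11/2·(1/3·λ)  ⇒  λ = 2/5
Then r = λ/(1−λ) = (2/5)/(3/5) = 2/3. Check: with r = 2/3, E = (2/15, 11/15) and [EWD]:[JED] = 11/2 as required.

r = 2/3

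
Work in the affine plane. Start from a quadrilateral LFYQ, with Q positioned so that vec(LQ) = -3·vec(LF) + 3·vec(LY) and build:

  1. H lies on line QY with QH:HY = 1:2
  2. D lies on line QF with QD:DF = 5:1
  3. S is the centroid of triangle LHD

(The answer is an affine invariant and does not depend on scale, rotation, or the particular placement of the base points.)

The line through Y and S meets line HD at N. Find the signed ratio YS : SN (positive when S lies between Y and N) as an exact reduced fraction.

Assign L = (0, 0), F = (1, 0), Y = (0, 1), Q = (-3, 3) — the answer is frame-independent, so this choice is without loss of generality.
1. H lies on line QY with QH:HY = 1:2 ⇒ H = (-2, 7/3)
2. D lies on line QF with QD:DF = 5:1 ⇒ D = (1/3, 1/2)
3. S is the centroid of triangle LHD ⇒ S = (-5/9, 17/18)
line YS meets HD at N = (-25/93, 181/186)
S = Y + t·(N−Y) with t = 31/15, so YS:SN = 31/15:-16/15

YS:SN = -31/16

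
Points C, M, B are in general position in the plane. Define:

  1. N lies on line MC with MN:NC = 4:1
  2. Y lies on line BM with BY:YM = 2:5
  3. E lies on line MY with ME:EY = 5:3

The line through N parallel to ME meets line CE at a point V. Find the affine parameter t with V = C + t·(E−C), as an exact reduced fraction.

Assign C = (0, 0), M = (1, 0), B = (0, 1) — the answer is frame-independent, so this choice is without loss of generality.
1. N lies on line MC with MN:NC = 4:1 ⇒ N = (1/5, 0)
2. Y lies on line BM with BY:YM = 2:5 ⇒ Y = (2/7, 5/7)
3. E lies on line MY with ME:EY = 5:3 ⇒ E = (31/56, 25/56)
through N parallel to ME: direction (-25/56, 25/56); meets CE at V = (31/280, 5/56)
V = C + t·(E−C) with t = 1/5

t = 1/5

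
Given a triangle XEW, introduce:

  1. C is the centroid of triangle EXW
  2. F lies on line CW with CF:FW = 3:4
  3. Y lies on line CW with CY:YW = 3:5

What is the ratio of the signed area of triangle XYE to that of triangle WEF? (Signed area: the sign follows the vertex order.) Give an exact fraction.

[XYE]:[WEF] = 49/16

Assign X = (0, 0), E = (1, 0), W = (0, 1) — the answer is frame-independent, so this choice is without loss of generality.
1. C is the centroid of triangle EXW ⇒ C = (1/3, 1/3)
2. F lies on line CW with CF:FW = 3:4 ⇒ F = (4/21, 13/21)
3. Y lies on line CW with CY:YW = 3:5 ⇒ Y = (5/24, 7/12)
2·[XYE] = -7/12, 2·[WEF] = -4/21
[XYE]:[WEF] = -7/12:-4/21 = 49/16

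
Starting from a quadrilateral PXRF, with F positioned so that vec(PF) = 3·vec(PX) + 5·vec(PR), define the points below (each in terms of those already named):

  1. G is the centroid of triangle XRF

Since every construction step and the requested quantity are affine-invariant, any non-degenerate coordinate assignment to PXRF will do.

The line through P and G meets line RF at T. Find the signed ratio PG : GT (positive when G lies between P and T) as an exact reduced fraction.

Choose coordinates P = (0, 0), X = (1, 0), R = (0, 1), F = (3, 5).
1. G is the centroid of triangle XRF ⇒ G = (4/3, 2)
line PG meets RF at T = (6, 9)
G = P + t·(T−P) with t = 2/9, so PG:GT = 2/9:7/9

PG:GT = 2/7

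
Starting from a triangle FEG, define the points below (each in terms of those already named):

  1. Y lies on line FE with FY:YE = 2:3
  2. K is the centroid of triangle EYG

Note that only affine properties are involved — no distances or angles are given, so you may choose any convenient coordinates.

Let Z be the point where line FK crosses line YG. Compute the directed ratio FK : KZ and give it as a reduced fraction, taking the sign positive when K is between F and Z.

Work in coordinates with F = (0, 0), E = (1, 0), G = (0, 1).
1. Y lies on line FE with FY:YE = 2:3 ⇒ Y = (2/5, 0)
2. K is the centroid of triangle EYG ⇒ K = (7/15, 1/3)
line FK meets YG at Z = (14/45, 2/9)
K = F + t·(Z−F) with t = 3/2, so FK:KZ = 3/2:-1/2

FK:KZ = -3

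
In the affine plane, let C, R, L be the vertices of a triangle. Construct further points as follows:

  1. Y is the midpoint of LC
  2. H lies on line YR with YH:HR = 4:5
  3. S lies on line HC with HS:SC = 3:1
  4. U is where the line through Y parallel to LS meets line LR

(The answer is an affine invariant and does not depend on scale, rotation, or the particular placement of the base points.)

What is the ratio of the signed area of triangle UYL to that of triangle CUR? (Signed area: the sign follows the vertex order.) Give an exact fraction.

[UYL]:[CUR] = -2/63

Work in coordinates with C = (0, 0), R = (1, 0), L = (0, 1).
1. Y is the midpoint of LC ⇒ Y = (0, 1/2)
2. H lies on line YR with YH:HR = 4:5 ⇒ H = (4/9, 5/18)
3. S lies on line HC with HS:SC = 3:1 ⇒ S = (1/9, 5/72)
4. U is where the line through Y parallel to LS meets line LR ⇒ U = (-4/59, 63/59)
2·[UYL] = 2/59, 2·[CUR] = -63/59
[UYL]:[CUR] = 2/59:-63/59 = -2/63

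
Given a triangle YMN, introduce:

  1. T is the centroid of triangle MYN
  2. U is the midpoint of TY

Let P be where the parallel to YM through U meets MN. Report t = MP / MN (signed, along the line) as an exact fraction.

Choose coordinates Y = (0, 0), M = (1, 0), N = (0, 1).
1. T is the centroid of triangle MYN ⇒ T = (1/3, 1/3)
2. U is the midpoint of TY ⇒ U = (1/6, 1/6)
through U parallel to YM: direction (1, 0); meets MN at P = (5/6, 1/6)
P = M + t·(N−M) with t = 1/6

t = 1/6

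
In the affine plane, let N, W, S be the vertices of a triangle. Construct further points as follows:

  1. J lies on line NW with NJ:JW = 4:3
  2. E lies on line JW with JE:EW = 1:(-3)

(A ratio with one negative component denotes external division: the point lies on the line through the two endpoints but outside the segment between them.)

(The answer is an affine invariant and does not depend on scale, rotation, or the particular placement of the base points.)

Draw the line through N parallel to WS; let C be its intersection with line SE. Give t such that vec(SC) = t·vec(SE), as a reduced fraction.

t = 14/9

Work in coordinates with N = (0, 0), W = (1, 0), S = (0, 1).
1. J lies on line NW with NJ:JW = 4:3 ⇒ J = (4/7, 0)
2. E lies on line JW with JE:EW = 1:(-3) ⇒ E = (5/14, 0)
through N parallel to WS: direction (-1, 1); meets SE at C = (5/9, -5/9)
C = S + t·(E−S) with t = 14/9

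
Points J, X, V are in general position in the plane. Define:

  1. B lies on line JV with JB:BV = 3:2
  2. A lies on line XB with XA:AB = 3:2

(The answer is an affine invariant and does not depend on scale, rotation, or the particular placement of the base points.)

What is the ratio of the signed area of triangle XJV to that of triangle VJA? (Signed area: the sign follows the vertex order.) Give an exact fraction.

[XJV]:[VJA] = -5/2

Assign J = (0, 0), X = (1, 0), V = (0, 1) — the answer is frame-independent, so this choice is without loss of generality.
1. B lies on line JV with JB:BV = 3:2 ⇒ B = (0, 3/5)
2. A lies on line XB with XA:AB = 3:2 ⇒ A = (2/5, 9/25)
2·[XJV] = -1, 2·[VJA] = 2/5
[XJV]:[VJA] = -1:2/5 = -5/2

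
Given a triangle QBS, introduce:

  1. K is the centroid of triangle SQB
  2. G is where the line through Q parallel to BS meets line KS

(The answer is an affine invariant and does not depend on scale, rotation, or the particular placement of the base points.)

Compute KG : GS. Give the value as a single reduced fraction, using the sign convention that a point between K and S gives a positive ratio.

KG:GS = -2/3

Assign Q = (0, 0), B = (1, 0), S = (0, 1) — the answer is frame-independent, so this choice is without loss of generality.
1. K is the centroid of triangle SQB ⇒ K = (1/3, 1/3)
2. G is where the line through Q parallel to BS meets line KS ⇒ G = (1, -1)
G = K + t·(S−K) with t = -2, so KG:GS = t:(1−t) = -2:3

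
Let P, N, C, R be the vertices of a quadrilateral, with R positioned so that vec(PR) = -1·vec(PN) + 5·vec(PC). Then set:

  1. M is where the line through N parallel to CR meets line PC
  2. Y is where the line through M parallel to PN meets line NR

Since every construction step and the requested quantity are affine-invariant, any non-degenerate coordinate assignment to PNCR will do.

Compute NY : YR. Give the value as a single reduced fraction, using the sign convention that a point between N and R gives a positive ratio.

Choose coordinates P = (0, 0), N = (1, 0), C = (0, 1), R = (-1, 5).
1. M is where the line through N parallel to CR meets line PC ⇒ M = (0, 4)
2. Y is where the line through M parallel to PN meets line NR ⇒ Y = (-3/5, 4)
Y = N + t·(R−N) with t = 4/5, so NY:YR = t:(1−t) = 4/5:1/5

NY:YR = 4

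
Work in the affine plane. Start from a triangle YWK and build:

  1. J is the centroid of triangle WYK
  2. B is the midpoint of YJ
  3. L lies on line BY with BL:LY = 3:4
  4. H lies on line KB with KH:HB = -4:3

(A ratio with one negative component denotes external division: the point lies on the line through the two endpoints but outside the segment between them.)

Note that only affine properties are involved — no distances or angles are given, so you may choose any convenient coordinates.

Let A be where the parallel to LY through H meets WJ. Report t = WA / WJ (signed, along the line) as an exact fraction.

t = -2

Set Y = (0, 0), W = (1, 0), K = (0, 1); any affine frame gives the same invariant.
1. J is the centroid of triangle WYK ⇒ J = (1/3, 1/3)
2. B is the midpoint of YJ ⇒ B = (1/6, 1/6)
3. L lies on line BY with BL:LY = 3:4 ⇒ L = (2/21, 2/21)
4. H lies on line KB with KH:HB = -4:3 ⇒ H = (2/3, -7/3)
through H parallel to LY: direction (-2/21, -2/21); meets WJ at A = (7/3, -2/3)
A = W + t·(J−W) with t = -2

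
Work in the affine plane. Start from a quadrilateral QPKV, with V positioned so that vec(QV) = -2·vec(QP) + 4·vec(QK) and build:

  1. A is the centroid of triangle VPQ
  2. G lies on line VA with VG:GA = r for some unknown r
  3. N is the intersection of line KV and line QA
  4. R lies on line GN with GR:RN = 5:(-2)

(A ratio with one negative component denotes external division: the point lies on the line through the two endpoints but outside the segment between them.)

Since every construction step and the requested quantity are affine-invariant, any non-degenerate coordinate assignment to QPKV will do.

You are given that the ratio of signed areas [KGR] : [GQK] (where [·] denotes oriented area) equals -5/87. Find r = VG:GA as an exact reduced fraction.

Set Q = (0, 0), P = (1, 0), K = (0, 1), V = (-2, 4); any affine frame gives the same invariant.
1. A is the centroid of triangle VPQ ⇒ A = (-1/3, 4/3)
2. With VG:GA = r, write λ = r/(r+1) so G = V + λ·(A−V); G is affine-linear in λ
3. N is the intersection of line KV and line QA ⇒ N = (-2/5, 8/5)
4. R lies on line GN with GR:RN = 5:(-2) ⇒ R is an affine combination of earlier points and hence also affine-linear in λ
Every point depending on G is an affine combination of G and λ-independent points, so each such coordinate is linear in λ; the λ² term in each signed area is a multiple of (A−V)×(A−V) = 0, so 2·[KGR] and 2·[GQK] are each linear in λ. Evaluating at λ=0 and λ=1:
  2·[KGR] = -1/9·λ,   2·[GQK] = -5/3·λ + 2
So [KGR]:[GQK] = (-1/9·λ) / (-5/3·λ + 2). Setting this equal to -5/87:
  -1/9·λ = -5/87·(-5/3·λ + 2)  ⇒  λ = 5/9
Then r = λ/(1−λ) = (5/9)/(4/9) = 5/4. Check: with r = 5/4, G = (-29/27, 68/27) and [KGR]:[GQK] = -5/87 as required.

r = 5/4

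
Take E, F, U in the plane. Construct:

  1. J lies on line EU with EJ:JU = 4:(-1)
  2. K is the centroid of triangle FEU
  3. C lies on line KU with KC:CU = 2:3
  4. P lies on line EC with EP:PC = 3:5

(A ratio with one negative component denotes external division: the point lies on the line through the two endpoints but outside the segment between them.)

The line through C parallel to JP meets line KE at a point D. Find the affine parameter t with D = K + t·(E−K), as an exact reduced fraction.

t = 23/71

Set E = (0, 0), F = (1, 0), U = (0, 1); any affine frame gives the same invariant.
1. J lies on line EU with EJ:JU = 4:(-1) ⇒ J = (0, 4/3)
2. K is the centroid of triangle FEU ⇒ K = (1/3, 1/3)
3. C lies on line KU with KC:CU = 2:3 ⇒ C = (1/5, 3/5)
4. P lies on line EC with EP:PC = 3:5 ⇒ P = (3/40, 9/40)
through C parallel to JP: direction (3/40, -133/120); meets KE at D = (16/71, 16/71)
D = K + t·(E−K) with t = 23/71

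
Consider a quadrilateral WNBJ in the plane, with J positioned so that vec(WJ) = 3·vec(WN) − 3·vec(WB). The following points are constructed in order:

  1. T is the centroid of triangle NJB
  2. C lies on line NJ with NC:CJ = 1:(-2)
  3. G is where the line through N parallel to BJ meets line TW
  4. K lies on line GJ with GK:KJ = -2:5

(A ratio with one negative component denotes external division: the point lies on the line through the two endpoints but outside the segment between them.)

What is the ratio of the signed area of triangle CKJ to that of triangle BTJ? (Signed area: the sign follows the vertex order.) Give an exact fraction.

Assign W = (0, 0), N = (1, 0), B = (0, 1), J = (3, -3) — the answer is frame-independent, so this choice is without loss of generality.
1. T is the centroid of triangle NJB ⇒ T = (4/3, -2/3)
2. C lies on line NJ with NC:CJ = 1:(-2) ⇒ C = (-1, 3)
3. G is where the line through N parallel to BJ meets line TW ⇒ G = (8/5, -4/5)
4. K lies on line GJ with GK:KJ = -2:5 ⇒ K = (2/3, 2/3)
2·[CKJ] = -2/3, 2·[BTJ] = -1/3
[CKJ]:[BTJ] = -2/3:-1/3 = 2

[CKJ]:[BTJ] = 2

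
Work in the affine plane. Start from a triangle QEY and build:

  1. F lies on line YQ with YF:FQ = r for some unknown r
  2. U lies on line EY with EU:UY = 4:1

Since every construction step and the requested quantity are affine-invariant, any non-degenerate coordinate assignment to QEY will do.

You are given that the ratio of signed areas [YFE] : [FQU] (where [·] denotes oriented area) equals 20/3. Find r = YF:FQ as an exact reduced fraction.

Assign Q = (0, 0), E = (1, 0), Y = (0, 1) — the answer is frame-independent, so this choice is without loss of generality.
1. With YF:FQ = r, write λ = r/(r+1) so F = Y + λ·(Q−Y); F is affine-linear in λ
2. U lies on line EY with EU:UY = 4:1 ⇒ U = (1/5, 4/5)
Every point depending on F is an affine combination of F and λ-independent points, so each such coordinate is linear in λ; the λ² term in each signed area is a multiple of (Q−Y)×(Q−Y) = 0, so 2·[YFE] and 2·[FQU] are each linear in λ. Evaluating at λ=0 and λ=1:
  2·[YFE] = λ,   2·[FQU] = -1/5·λ + 1/5
So [YFE]:[FQU] = (λ) / (-1/5·λ + 1/5). Setting this equal to 20/3:
  λ = 20/3·(-1/5·λ + 1/5)  ⇒  λ = 4/7
Then r = λ/(1−λ) = (4/7)/(3/7) = 4/3. Check: with r = 4/3, F = (0, 3/7) and [YFE]:[FQU] = 20/3 as required.

r = 4/3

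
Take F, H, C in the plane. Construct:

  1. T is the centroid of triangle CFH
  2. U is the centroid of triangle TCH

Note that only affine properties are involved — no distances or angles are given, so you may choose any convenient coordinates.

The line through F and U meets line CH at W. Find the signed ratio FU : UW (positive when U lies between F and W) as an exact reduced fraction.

Set F = (0, 0), H = (1, 0), C = (0, 1); any affine frame gives the same invariant.
1. T is the centroid of triangle CFH ⇒ T = (1/3, 1/3)
2. U is the centroid of triangle TCH ⇒ U = (4/9, 4/9)
line FU meets CH at W = (1/2, 1/2)
U = F + t·(W−F) with t = 8/9, so FU:UW = 8/9:1/9

FU:UW = 8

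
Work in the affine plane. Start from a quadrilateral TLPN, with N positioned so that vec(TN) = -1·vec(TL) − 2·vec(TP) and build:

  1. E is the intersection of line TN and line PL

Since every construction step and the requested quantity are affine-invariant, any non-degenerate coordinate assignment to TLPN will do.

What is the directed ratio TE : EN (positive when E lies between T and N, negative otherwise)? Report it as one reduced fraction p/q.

TE:EN = -1/4

Work in coordinates with T = (0, 0), L = (1, 0), P = (0, 1), N = (-1, -2).
1. E is the intersection of line TN and line PL ⇒ E = (1/3, 2/3)
E = T + t·(N−T) with t = -1/3, so TE:EN = t:(1−t) = -1/3:4/3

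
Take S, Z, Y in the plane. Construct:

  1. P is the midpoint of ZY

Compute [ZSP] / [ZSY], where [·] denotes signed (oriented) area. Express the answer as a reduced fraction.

[ZSP]:[ZSY] = 1/2

Assign S = (0, 0), Z = (1, 0), Y = (0, 1) — the answer is frame-independent, so this choice is without loss of generality.
1. P is the midpoint of ZY ⇒ P = (1/2, 1/2)
2·[ZSP] = -1/2, 2·[ZSY] = -1
[ZSP]:[ZSY] = -1/2:-1 = 1/2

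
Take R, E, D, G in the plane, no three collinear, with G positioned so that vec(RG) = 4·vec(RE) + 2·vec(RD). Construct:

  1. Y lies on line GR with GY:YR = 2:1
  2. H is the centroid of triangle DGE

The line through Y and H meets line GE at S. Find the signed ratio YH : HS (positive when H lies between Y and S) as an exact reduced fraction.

Assign R = (0, 0), E = (1, 0), D = (0, 1), G = (4, 2) — the answer is frame-independent, so this choice is without loss of generality.
1. Y lies on line GR with GY:YR = 2:1 ⇒ Y = (4/3, 2/3)
2. H is the centroid of triangle DGE ⇒ H = (5/3, 1)
line YH meets GE at S = (0, -2/3)
H = Y + t·(S−Y) with t = -1/4, so YH:HS = -1/4:5/4

YH:HS = -1/5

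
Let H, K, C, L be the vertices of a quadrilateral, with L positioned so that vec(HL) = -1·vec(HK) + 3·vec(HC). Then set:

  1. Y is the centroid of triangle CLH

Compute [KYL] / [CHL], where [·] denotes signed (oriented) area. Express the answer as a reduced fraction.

Assign H = (0, 0), K = (1, 0), C = (0, 1), L = (-1, 3) — the answer is frame-independent, so this choice is without loss of generality.
1. Y is the centroid of triangle CLH ⇒ Y = (-1/3, 4/3)
2·[KYL] = -4/3, 2·[CHL] = -1
[KYL]:[CHL] = -4/3:-1 = 4/3

[KYL]:[CHL] = 4/3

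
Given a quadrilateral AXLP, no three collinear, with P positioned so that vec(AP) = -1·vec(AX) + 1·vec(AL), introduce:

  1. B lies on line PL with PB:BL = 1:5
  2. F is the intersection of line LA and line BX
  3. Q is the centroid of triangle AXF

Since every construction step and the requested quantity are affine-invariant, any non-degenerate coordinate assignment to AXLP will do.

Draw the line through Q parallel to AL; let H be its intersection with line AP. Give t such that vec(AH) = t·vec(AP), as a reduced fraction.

Choose coordinates A = (0, 0), X = (1, 0), L = (0, 1), P = (-1, 1).
1. B lies on line PL with PB:BL = 1:5 ⇒ B = (-5/6, 1)
2. F is the intersection of line LA and line BX ⇒ F = (0, 6/11)
3. Q is the centroid of triangle AXF ⇒ Q = (1/3, 2/11)
through Q parallel to AL: direction (0, 1); meets AP at H = (1/3, -1/3)
H = A + t·(P−A) with t = -1/3

t = -1/3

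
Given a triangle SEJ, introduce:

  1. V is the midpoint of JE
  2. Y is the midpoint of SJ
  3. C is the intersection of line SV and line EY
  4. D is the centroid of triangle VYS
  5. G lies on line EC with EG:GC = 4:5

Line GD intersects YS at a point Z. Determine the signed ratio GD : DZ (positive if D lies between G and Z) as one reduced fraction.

Set S = (0, 0), E = (1, 0), J = (0, 1); any affine frame gives the same invariant.
1. V is the midpoint of JE ⇒ V = (1/2, 1/2)
2. Y is the midpoint of SJ ⇒ Y = (0, 1/2)
3. C is the intersection of line SV and line EY ⇒ C = (1/3, 1/3)
4. D is the centroid of triangle VYS ⇒ D = (1/6, 1/3)
5. G lies on line EC with EG:GC = 4:5 ⇒ G = (19/27, 4/27)
line GD meets YS at Z = (0, 34/87)
D = G + t·(Z−G) with t = 29/38, so GD:DZ = 29/38:9/38

GD:DZ = 29/9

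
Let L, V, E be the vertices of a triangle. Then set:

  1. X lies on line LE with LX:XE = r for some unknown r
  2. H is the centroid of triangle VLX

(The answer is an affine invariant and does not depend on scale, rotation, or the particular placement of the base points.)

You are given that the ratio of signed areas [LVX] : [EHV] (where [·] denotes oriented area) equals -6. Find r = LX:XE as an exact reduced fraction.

Choose coordinates L = (0, 0), V = (1, 0), E = (0, 1).
1. With LX:XE = r, write λ = r/(r+1) so X = L + λ·(E−L); X is affine-linear in λ
2. H is the centroid of triangle VLX ⇒ H is an affine combination of earlier points and hence also affine-linear in λ
Every point depending on X is an affine combination of X and λ-independent points, so each such coordinate is linear in λ; the λ² term in each signed area is a multiple of (E−L)×(E−L) = 0, so 2·[LVX] and 2·[EHV] are each linear in λ. Evaluating at λ=0 and λ=1:
  2·[LVX] = λ,   2·[EHV] = -1/3·λ + 2/3
So [LVX]:[EHV] = (λ) / (-1/3·λ + 2/3). Setting this equal to -6:
  λ = -6·(-1/3·λ + 2/3)  ⇒  λ = 4
Then r = λ/(1−λ) = (4)/(-3) = -4/3. Check: with r = -4/3, X = (0, 4) and [LVX]:[EHV] = -6 as required.

r = -4/3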